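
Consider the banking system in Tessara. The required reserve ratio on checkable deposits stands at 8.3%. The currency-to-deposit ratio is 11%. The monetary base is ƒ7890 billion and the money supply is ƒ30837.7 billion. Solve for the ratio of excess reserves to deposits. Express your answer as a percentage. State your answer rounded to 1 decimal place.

9.1%

Using m = M/MB = 30837.7/7890 ≈ 3.908454. Since m = (1 + c)/(c + rr + e), the denominator satisfies c + rr + e = (1 + c)/m = (1 + 0.11) / 3.908454 ≈ 0.284000.
With c = 0.11 and rr = 0.083, the ratio of excess reserves to deposits is 0.284000 − 0.11 − 0.083 = 0.091.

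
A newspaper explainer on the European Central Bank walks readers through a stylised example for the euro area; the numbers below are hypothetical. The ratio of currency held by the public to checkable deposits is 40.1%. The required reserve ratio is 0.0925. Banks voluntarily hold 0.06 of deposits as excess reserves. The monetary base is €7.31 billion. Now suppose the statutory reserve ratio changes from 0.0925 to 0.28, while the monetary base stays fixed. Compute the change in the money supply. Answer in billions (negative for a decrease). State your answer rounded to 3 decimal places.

Initially m₁ = (1 + 0.401) / (0.0925 + 0.06 + 0.401) ≈ 2.53117, so M₁ = 2.53117 × 7.31 ≈ 18.5029 billion.
After the change m₂ = (1 + 0.401) / (0.28 + 0.06 + 0.401) ≈ 1.89069, so M₂ = 1.89069 × 7.31 ≈ 13.8209 billion.
ΔM = M₂ − M₁ = 13.8209 − 18.5029 = -4.682 billion.

-4.682 billion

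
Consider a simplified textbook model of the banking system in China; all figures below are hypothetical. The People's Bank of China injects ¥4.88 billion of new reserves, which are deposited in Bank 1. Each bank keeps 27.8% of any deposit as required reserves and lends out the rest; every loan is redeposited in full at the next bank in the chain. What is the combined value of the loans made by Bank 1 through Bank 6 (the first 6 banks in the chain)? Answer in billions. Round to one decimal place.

¥10.9 billion

Bank i lends (1 − rr)^i of the original deposit: Bank 1 lends 4.88·0.7220 ≈ 3.5234, Bank 2 lends 4.88·0.7220² ≈ 2.5439, and so on.
Summing a geometric series: total = 4.88·[0.7220·(1 − 0.7220^6) / (1 − 0.7220)] ≈ 10.8787 billion.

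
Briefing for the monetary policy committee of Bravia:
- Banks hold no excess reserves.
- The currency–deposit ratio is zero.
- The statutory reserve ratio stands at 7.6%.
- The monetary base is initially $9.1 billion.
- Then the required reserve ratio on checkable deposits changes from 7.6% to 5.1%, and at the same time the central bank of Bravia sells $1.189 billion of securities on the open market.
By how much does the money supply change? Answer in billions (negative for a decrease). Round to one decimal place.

$35.4 billion

Before: m₁ = 1 / (0.076) ≈ 13.1579, MB₁ = 9.1, so M₁ = 13.1579 × 9.1 ≈ 119.7369 billion.
After: m₂ = 1 / (0.051) ≈ 19.6078, MB₂ = 9.1 − 1.189 = 7.911, so M₂ = 19.6078 × 7.911 ≈ 155.1173 billion.
ΔM = M₂ − M₁ = 155.1173 − 119.7369 = 35.3804 billion.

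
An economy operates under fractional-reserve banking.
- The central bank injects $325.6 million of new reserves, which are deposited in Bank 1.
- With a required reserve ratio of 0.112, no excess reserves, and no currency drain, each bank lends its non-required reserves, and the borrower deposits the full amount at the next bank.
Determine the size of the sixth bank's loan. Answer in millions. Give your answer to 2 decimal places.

Each bank lends a fraction (1 − rr) = 0.8880 of the deposit it receives, so Bank 6 receives 325.6·0.8880^5 and lends 325.6·0.8880^6 ≈ 159.6475 million.

$159.65 million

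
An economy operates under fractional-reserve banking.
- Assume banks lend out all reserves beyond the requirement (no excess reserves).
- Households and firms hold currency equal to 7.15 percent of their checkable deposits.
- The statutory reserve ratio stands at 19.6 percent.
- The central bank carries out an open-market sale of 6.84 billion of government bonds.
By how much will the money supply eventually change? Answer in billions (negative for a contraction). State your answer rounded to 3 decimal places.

The money multiplier is m = (1 + c) / (rr + c) = (1 + 0.0715) / (0.196 + 0.0715) ≈ 4.00561.
The sale removes 6.84 billion of base, so ΔM = m × ΔMB = 4.00561 × (−6.84) ≈ -27.3984 billion.

-27.398 billion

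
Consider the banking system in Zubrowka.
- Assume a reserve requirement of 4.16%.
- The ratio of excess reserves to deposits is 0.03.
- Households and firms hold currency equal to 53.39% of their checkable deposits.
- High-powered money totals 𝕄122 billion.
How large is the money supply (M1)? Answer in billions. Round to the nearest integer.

𝕄309 billion

The money multiplier is m = (1 + c) / (rr + e + c) = (1 + 0.5339) / (0.0416 + 0.03 + 0.5339) ≈ 2.5333.
So M = m × MB = 2.5333 × 122 = 309.0626 billion.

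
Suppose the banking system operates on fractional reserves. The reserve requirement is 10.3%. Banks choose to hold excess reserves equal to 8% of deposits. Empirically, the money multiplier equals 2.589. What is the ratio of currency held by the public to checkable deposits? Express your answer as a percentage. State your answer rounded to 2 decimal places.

33.12%

Using m = 2.589. From m = (1 + c)/(c + rr + e), rearranging gives 1 + c = m·(c + rr + e), so c·(1 − m) = m·(rr + e) − 1.
Hence c = [m·(rr + e) − 1]/(1 − m) = [2.589 × (0.103 + 0.08) − 1] / (1 − 2.589) ≈ 0.331160.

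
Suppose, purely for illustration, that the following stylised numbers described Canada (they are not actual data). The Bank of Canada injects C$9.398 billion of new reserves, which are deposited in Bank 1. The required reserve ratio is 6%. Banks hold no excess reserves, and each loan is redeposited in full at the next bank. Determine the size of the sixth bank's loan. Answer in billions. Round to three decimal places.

C$6.483 billion

Each bank lends a fraction (1 − rr) = 0.9400 of the deposit it receives, so Bank 6 receives 9.398·0.9400^5 and lends 9.398·0.9400^6 ≈ 6.4834 billion.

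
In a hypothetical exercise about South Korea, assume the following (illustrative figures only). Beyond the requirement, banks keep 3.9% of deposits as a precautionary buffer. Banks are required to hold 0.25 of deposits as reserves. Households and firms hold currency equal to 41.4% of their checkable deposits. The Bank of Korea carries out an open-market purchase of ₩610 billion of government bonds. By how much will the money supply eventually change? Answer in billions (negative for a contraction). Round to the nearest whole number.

The money multiplier is m = (1 + c) / (rr + e + c) = (1 + 0.414) / (0.25 + 0.039 + 0.414) ≈ 2.0114.
The purchase adds 610 billion of base, so ΔM = m × ΔMB = 2.0114 × (+610) = 1226.954 billion.

₩1227 billion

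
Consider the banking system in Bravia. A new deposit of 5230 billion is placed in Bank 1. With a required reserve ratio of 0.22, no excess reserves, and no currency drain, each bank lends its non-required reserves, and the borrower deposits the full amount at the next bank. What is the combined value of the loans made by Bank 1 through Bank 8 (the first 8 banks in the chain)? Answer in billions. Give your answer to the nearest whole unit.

Bank i lends (1 − rr)^i of the original deposit: Bank 1 lends 5230·0.7800 = 4079.4000, Bank 2 lends 5230·0.7800² = 3181.9320, and so on.
Summing a geometric series: total = 5230·[0.7800·(1 − 0.7800^8) / (1 − 0.7800)] ≈ 16002.1616 billion.

16002 billion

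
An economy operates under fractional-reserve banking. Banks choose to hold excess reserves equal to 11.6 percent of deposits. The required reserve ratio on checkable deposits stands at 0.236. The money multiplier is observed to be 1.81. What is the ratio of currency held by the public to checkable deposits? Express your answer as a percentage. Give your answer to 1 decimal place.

44.8%

Using m = 1.81. From m = (1 + c)/(c + rr + e), rearranging gives 1 + c = m·(c + rr + e), so c·(1 − m) = m·(rr + e) − 1.
Hence c = [m·(rr + e) − 1]/(1 − m) = [1.81 × (0.236 + 0.116) − 1] / (1 − 1.81) = 0.448000.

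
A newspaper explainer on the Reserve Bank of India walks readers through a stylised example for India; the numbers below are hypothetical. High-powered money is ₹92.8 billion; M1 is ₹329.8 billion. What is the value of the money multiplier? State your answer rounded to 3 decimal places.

The money multiplier is m = M / MB = 329.8 / 92.8 ≈ 3.55388.

3.554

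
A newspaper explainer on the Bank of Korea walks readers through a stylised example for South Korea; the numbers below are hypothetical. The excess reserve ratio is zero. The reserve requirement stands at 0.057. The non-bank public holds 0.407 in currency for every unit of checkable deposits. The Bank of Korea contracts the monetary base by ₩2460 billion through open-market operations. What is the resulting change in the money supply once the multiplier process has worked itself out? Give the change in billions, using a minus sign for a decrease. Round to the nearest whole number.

The money multiplier is m = (1 + c) / (rr + c) = (1 + 0.407) / (0.057 + 0.407) ≈ 3.03233.
The sale removes 2460 billion of base, so ΔM = m × ΔMB = 3.03233 × (−2460) = -7459.5318 billion.

-7460 billion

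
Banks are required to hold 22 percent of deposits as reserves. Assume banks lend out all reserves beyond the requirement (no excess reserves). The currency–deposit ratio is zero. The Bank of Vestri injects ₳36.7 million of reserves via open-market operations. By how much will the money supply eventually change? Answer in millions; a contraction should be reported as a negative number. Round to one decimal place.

₳166.8 million

The simple money multiplier is m = 1/rr = 1/0.22 ≈ 4.5455.
An open-market purchase increases the monetary base by 36.7 million, so ΔM = m × ΔMB = 4.5455 × 36.7 ≈ 166.8199 million.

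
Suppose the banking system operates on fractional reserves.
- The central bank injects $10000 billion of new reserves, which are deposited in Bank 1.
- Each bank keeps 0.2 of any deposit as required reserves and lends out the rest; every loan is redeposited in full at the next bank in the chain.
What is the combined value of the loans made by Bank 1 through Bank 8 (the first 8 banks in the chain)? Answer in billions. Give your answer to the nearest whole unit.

$33289 billion

Bank i lends (1 − rr)^i of the original deposit: Bank 1 lends 10000·0.8000 = 8000.0000, Bank 2 lends 10000·0.8000² = 6400.0000, and so on.
Summing a geometric series: total = 10000·[0.8000·(1 − 0.8000^8) / (1 − 0.8000)] = 33289.1136 billion.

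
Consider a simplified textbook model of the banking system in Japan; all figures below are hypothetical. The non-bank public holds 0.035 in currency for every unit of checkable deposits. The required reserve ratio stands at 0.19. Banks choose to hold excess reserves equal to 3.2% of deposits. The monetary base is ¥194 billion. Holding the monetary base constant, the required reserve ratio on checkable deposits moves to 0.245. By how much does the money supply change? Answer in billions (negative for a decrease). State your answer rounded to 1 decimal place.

Initially m₁ = (1 + 0.035) / (0.19 + 0.032 + 0.035) ≈ 4.02724, so M₁ = 4.02724 × 194 ≈ 781.2846 billion.
After the change m₂ = (1 + 0.035) / (0.245 + 0.032 + 0.035) ≈ 3.31731, so M₂ = 3.31731 × 194 ≈ 643.5581 billion.
ΔM = M₂ − M₁ = 643.5581 − 781.2846 = -137.7265 billion.

-137.7 billion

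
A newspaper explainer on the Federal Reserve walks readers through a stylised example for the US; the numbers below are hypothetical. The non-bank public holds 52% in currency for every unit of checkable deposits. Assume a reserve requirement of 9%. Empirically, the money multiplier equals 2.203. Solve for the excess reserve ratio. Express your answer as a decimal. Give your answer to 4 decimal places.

Using m = 2.203. Since m = (1 + c)/(c + rr + e), the denominator satisfies c + rr + e = (1 + c)/m = (1 + 0.52) / 2.203 ≈ 0.689968.
With c = 0.52 and rr = 0.09, the excess reserve ratio is 0.689968 − 0.52 − 0.09 = 0.079968.

0.0800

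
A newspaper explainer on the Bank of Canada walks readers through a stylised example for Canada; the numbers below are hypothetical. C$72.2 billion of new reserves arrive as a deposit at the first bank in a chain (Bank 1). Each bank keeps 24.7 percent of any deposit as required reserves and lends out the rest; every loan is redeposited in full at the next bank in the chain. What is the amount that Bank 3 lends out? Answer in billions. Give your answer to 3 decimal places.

C$30.826 billion

Each bank lends a fraction (1 − rr) = 0.7530 of the deposit it receives, so Bank 3 receives 72.2·0.7530^2 and lends 72.2·0.7530^3 ≈ 30.8264 billion.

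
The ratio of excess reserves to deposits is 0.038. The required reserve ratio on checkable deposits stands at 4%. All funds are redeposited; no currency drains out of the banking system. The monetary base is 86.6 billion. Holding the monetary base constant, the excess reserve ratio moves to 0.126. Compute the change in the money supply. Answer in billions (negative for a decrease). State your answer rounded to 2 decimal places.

Initially m₁ = 1 / (0.04 + 0.038) ≈ 12.82051, so M₁ = 12.82051 × 86.6 ≈ 1110.2562 billion.
After the change m₂ = 1 / (0.04 + 0.126) ≈ 6.02410, so M₂ = 6.02410 × 86.6 ≈ 521.6871 billion.
ΔM = M₂ − M₁ = 521.6871 − 1110.2562 = -588.5691 billion.

-588.57 billion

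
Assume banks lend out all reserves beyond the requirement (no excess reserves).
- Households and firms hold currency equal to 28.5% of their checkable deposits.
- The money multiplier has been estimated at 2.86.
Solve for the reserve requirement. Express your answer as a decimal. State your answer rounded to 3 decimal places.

0.164

Using m = 2.86. Since m = (1 + c)/(c + rr + e), the denominator satisfies c + rr + e = (1 + c)/m = (1 + 0.285) / 2.86 ≈ 0.449301.
With c = 0.285 and e = 0, the reserve requirement is 0.449301 − 0.285 − 0 = 0.164301.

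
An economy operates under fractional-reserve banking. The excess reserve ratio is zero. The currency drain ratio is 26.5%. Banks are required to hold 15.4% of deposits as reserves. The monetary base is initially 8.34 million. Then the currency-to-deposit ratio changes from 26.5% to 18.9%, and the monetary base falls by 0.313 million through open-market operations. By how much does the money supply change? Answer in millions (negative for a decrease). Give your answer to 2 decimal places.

2.65 million

Before: m₁ = (1 + 0.265) / (0.154 + 0.265) ≈ 3.0191, MB₁ = 8.34, so M₁ = 3.0191 × 8.34 ≈ 25.1793 million.
After: m₂ = (1 + 0.189) / (0.154 + 0.189) ≈ 3.4665, MB₂ = 8.34 − 0.313 = 8.027, so M₂ = 3.4665 × 8.027 ≈ 27.8256 million.
ΔM = M₂ − M₁ = 27.8256 − 25.1793 = 2.6463 million.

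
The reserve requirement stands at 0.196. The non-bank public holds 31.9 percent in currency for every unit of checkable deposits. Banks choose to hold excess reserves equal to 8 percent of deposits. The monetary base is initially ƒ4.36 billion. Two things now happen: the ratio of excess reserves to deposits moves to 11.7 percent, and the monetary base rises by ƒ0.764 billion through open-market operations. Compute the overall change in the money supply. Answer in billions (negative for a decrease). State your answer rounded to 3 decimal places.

Before: m₁ = (1 + 0.319) / (0.196 + 0.08 + 0.319) ≈ 2.21681, MB₁ = 4.36, so M₁ = 2.21681 × 4.36 ≈ 9.6653 billion.
After: m₂ = (1 + 0.319) / (0.196 + 0.117 + 0.319) ≈ 2.08703, MB₂ = 4.36 + 0.764 = 5.124, so M₂ = 2.08703 × 5.124 ≈ 10.6939 billion.
ΔM = M₂ − M₁ = 10.6939 − 9.6653 = 1.0286 billion.

ƒ1.029 billion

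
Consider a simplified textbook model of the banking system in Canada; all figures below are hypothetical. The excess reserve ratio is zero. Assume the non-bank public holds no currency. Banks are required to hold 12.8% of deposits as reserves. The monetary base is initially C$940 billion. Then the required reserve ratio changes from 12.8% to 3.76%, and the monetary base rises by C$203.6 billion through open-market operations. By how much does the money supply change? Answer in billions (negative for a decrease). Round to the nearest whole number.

Before: m₁ = 1 / (0.128) = 7.81250, MB₁ = 940, so M₁ = 7.81250 × 940 = 7343.75 billion.
After: m₂ = 1 / (0.0376) ≈ 26.59574, MB₂ = 940 + 203.6 = 1143.6, so M₂ = 26.59574 × 1143.6 ≈ 30414.8883 billion.
ΔM = M₂ − M₁ = 30414.8883 − 7343.75 = 23071.1383 billion.

C$23071 billion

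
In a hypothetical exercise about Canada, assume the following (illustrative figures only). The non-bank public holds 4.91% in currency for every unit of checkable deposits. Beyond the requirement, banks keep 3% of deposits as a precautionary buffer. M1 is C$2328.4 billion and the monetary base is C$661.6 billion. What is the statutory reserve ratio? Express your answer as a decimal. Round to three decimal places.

0.219

Using m = M/MB = 2328.4/661.6 ≈ 3.519347. Since m = (1 + c)/(c + rr + e), the denominator satisfies c + rr + e = (1 + c)/m = (1 + 0.0491) / 3.519347 ≈ 0.298095.
With c = 0.0491 and e = 0.03, the statutory reserve ratio is 0.298095 − 0.0491 − 0.03 = 0.218995.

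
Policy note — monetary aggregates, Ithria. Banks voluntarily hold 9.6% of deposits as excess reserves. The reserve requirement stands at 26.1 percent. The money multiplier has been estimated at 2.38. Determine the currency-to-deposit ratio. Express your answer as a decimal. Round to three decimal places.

Using m = 2.38. From m = (1 + c)/(c + rr + e), rearranging gives 1 + c = m·(c + rr + e), so c·(1 − m) = m·(rr + e) − 1.
Hence c = [m·(rr + e) − 1]/(1 − m) = [2.38 × (0.261 + 0.096) − 1] / (1 − 2.38) ≈ 0.108942.

0.109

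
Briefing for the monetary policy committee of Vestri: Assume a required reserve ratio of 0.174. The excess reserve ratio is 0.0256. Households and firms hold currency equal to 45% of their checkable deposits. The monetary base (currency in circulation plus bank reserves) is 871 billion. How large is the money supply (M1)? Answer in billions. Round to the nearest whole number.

1944 billion

The money multiplier is m = (1 + c) / (rr + e + c) = (1 + 0.45) / (0.174 + 0.0256 + 0.45) ≈ 2.2321.
So M = m × MB = 2.2321 × 871 = 1944.1591 billion.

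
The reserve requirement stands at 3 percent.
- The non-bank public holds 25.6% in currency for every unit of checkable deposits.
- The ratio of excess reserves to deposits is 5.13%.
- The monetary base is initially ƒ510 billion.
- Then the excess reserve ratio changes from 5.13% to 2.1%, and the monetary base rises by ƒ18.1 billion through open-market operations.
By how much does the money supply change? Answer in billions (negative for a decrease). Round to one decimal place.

ƒ261.5 billion

Before: m₁ = (1 + 0.256) / (0.03 + 0.0513 + 0.256) ≈ 3.72369, MB₁ = 510, so M₁ = 3.72369 × 510 = 1899.0819 billion.
After: m₂ = (1 + 0.256) / (0.03 + 0.021 + 0.256) ≈ 4.09121, MB₂ = 510 + 18.1 = 528.1, so M₂ = 4.09121 × 528.1 ≈ 2160.568 billion.
ΔM = M₂ − M₁ = 2160.568 − 1899.0819 = 261.4861 billion.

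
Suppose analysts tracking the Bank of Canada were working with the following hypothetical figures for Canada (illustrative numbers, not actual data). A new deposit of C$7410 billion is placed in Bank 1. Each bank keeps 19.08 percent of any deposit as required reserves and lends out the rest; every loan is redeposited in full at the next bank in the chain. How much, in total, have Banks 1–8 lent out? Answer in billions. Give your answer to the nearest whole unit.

C$25649 billion

Bank i lends (1 − rr)^i of the original deposit: Bank 1 lends 7410·0.8092 = 5996.1720, Bank 2 lends 7410·0.8092² ≈ 4852.1024, and so on.
Summing a geometric series: total = 7410·[0.8092·(1 − 0.8092^8) / (1 − 0.8092)] ≈ 25648.9414 billion.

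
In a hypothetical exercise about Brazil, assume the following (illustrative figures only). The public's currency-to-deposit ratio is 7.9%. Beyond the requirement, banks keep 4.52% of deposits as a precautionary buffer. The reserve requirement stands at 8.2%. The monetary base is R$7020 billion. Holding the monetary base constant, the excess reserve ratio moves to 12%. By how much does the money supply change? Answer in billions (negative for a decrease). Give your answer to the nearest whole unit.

-9778 billion

Initially m₁ = (1 + 0.079) / (0.082 + 0.0452 + 0.079) ≈ 5.23278, so M₁ = 5.23278 × 7020 = 36734.1156 billion.
After the change m₂ = (1 + 0.079) / (0.082 + 0.12 + 0.079) ≈ 3.83986, so M₂ = 3.83986 × 7020 = 26955.8172 billion.
ΔM = M₂ − M₁ = 26955.8172 − 36734.1156 = -9778.2984 billion.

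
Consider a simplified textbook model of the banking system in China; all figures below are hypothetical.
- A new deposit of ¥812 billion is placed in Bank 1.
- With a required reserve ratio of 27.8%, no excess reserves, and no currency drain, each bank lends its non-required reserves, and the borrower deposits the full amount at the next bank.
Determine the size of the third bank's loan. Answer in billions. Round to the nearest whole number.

¥306 billion

Each bank lends a fraction (1 − rr) = 0.7220 of the deposit it receives, so Bank 3 receives 812·0.7220^2 and lends 812·0.7220^3 ≈ 305.6100 billion.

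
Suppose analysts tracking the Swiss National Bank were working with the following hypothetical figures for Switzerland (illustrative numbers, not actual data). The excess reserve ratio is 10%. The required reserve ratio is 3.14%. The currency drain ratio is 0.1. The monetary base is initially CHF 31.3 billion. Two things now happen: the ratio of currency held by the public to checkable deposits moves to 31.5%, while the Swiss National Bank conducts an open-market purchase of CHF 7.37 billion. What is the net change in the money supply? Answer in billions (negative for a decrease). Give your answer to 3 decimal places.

Before: m₁ = (1 + 0.1) / (0.0314 + 0.1 + 0.1) ≈ 4.753673, MB₁ = 31.3, so M₁ = 4.753673 × 31.3 ≈ 148.79 billion.
After: m₂ = (1 + 0.315) / (0.0314 + 0.1 + 0.315) ≈ 2.945789, MB₂ = 31.3 + 7.37 = 38.67, so M₂ = 2.945789 × 38.67 ≈ 113.9137 billion.
ΔM = M₂ − M₁ = 113.9137 − 148.79 = -34.8763 billion.

-34.876 billion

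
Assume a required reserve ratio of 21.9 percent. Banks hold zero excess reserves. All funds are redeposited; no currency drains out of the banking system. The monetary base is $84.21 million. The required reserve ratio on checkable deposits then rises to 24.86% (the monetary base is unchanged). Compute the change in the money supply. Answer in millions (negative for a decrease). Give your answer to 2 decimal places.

-45.78 million

Initially m₁ = 1 / (0.219) ≈ 4.56621, so M₁ = 4.56621 × 84.21 ≈ 384.5205 million.
After the change m₂ = 1 / (0.2486) ≈ 4.02253, so M₂ = 4.02253 × 84.21 ≈ 338.7373 million.
ΔM = M₂ − M₁ = 338.7373 − 384.5205 = -45.7832 million.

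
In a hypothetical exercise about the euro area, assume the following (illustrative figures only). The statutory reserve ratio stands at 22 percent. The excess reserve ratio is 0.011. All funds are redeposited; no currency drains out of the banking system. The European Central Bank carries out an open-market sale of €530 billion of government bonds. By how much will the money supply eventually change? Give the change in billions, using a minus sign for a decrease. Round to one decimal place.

-2294.4 billion

The money multiplier is m = 1 / (rr + e) = 1 / (0.22 + 0.011) ≈ 4.32900.
The sale removes 530 billion of base, so ΔM = m × ΔMB = 4.32900 × (−530) = -2294.37 billion.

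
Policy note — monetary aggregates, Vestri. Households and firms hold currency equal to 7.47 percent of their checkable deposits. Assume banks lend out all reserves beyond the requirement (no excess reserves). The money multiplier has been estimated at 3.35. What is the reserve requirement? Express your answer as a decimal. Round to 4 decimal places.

Using m = 3.35. Since m = (1 + c)/(c + rr + e), the denominator satisfies c + rr + e = (1 + c)/m = (1 + 0.0747) / 3.35 ≈ 0.320806.
With c = 0.0747 and e = 0, the reserve requirement is 0.320806 − 0.0747 − 0 = 0.246106.

0.2461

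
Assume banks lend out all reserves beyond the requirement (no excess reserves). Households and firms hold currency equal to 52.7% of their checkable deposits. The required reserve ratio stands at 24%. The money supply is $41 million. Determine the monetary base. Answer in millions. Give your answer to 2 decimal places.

$20.59 million

The money multiplier is m = (1 + c) / (rr + c) = (1 + 0.527) / (0.24 + 0.527) ≈ 1.99087.
MB = M / m = 41 / 1.99087 ≈ 20.594 million.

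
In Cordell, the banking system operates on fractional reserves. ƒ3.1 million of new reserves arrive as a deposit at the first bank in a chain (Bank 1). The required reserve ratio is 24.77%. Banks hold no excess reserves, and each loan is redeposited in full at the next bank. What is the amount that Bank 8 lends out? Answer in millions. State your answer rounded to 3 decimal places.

Each bank lends a fraction (1 − rr) = 0.7523 of the deposit it receives, so Bank 8 receives 3.1·0.7523^7 and lends 3.1·0.7523^8 ≈ 0.3180 million.

ƒ0.318 million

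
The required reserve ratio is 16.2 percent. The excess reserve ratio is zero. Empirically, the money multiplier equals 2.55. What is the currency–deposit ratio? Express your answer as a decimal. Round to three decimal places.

Using m = 2.55. From m = (1 + c)/(c + rr + e), rearranging gives 1 + c = m·(c + rr + e), so c·(1 − m) = m·(rr + e) − 1.
Hence c = [m·(rr + e) − 1]/(1 − m) = [2.55 × (0.162 + 0) − 1] / (1 − 2.55) ≈ 0.378645.

0.379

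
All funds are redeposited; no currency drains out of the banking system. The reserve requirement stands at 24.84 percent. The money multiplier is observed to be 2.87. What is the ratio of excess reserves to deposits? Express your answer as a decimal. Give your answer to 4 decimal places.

Using m = 2.87. Since m = (1 + c)/(c + rr + e), the denominator satisfies c + rr + e = (1 + c)/m = (1 + 0) / 2.87 ≈ 0.348432.
With c = 0 and rr = 0.2484, the ratio of excess reserves to deposits is 0.348432 − 0 − 0.2484 = 0.100032.

0.1000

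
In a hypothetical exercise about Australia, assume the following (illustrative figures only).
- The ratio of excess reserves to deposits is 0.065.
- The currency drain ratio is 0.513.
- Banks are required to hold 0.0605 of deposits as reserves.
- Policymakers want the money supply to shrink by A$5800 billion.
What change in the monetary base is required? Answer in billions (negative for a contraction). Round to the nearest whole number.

-2448 billion

The money multiplier is m = (1 + c) / (rr + e + c) = (1 + 0.513) / (0.0605 + 0.065 + 0.513) ≈ 2.36962.
ΔMB = ΔM / m = (−5800) / 2.36962 ≈ -2447.6498 billion.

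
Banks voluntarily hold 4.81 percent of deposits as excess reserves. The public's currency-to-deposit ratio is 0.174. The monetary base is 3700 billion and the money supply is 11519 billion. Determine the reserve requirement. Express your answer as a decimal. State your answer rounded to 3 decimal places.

Using m = M/MB = 11519/3700 ≈ 3.113243. Since m = (1 + c)/(c + rr + e), the denominator satisfies c + rr + e = (1 + c)/m = (1 + 0.174) / 3.113243 ≈ 0.377099.
With c = 0.174 and e = 0.0481, the reserve requirement is 0.377099 − 0.174 − 0.0481 = 0.154999.

0.155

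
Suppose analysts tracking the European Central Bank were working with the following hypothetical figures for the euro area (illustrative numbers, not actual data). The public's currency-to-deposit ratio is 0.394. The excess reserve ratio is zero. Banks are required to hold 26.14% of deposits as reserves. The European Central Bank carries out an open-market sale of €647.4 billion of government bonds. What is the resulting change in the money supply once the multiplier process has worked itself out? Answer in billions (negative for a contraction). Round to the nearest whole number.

The money multiplier is m = (1 + c) / (rr + c) = (1 + 0.394) / (0.2614 + 0.394) ≈ 2.1269.
The sale removes 647.4 billion of base, so ΔM = m × ΔMB = 2.1269 × (−647.4) ≈ -1376.9551 billion.

-1377 billion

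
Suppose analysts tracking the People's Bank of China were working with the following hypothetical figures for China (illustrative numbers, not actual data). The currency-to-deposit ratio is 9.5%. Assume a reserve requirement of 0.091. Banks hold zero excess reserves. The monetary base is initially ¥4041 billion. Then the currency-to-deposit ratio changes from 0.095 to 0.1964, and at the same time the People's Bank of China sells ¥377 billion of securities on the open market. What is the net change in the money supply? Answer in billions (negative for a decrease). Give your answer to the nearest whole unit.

Before: m₁ = (1 + 0.095) / (0.091 + 0.095) ≈ 5.88710, MB₁ = 4041, so M₁ = 5.88710 × 4041 = 23789.7711 billion.
After: m₂ = (1 + 0.1964) / (0.091 + 0.1964) ≈ 4.16284, MB₂ = 4041 − 377 = 3664, so M₂ = 4.16284 × 3664 ≈ 15252.6458 billion.
ΔM = M₂ − M₁ = 15252.6458 − 23789.7711 = -8537.1253 billion.

-8537 billion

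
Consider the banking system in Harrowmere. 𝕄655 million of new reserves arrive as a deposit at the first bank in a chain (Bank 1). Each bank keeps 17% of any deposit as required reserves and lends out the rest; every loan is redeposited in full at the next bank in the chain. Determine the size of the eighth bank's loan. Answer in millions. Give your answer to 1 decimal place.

Each bank lends a fraction (1 − rr) = 0.8300 of the deposit it receives, so Bank 8 receives 655·0.8300^7 and lends 655·0.8300^8 ≈ 147.5251 million.

𝕄147.5 million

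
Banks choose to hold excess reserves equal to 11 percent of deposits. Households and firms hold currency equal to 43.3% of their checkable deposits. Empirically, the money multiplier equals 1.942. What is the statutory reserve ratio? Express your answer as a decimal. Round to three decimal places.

0.195

Using m = 1.942. Since m = (1 + c)/(c + rr + e), the denominator satisfies c + rr + e = (1 + c)/m = (1 + 0.433) / 1.942 ≈ 0.737899.
With c = 0.433 and e = 0.11, the statutory reserve ratio is 0.737899 − 0.433 − 0.11 = 0.194899.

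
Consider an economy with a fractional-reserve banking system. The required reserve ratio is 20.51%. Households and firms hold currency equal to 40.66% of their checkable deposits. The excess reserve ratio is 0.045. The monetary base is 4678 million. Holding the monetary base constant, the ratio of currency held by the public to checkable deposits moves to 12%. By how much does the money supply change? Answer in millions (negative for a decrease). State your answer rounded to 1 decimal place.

Initially m₁ = (1 + 0.4066) / (0.2051 + 0.045 + 0.4066) ≈ 2.141922, so M₁ = 2.141922 × 4678 ≈ 10019.9111 million.
After the change m₂ = (1 + 0.12) / (0.2051 + 0.045 + 0.12) ≈ 3.026209, so M₂ = 3.026209 × 4678 ≈ 14156.6057 million.
ΔM = M₂ − M₁ = 14156.6057 − 10019.9111 = 4136.6946 million.

4136.7 million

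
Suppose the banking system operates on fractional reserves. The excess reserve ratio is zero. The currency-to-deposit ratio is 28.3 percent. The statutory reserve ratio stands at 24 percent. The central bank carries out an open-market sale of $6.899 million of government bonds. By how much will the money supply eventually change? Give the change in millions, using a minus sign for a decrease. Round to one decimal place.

The money multiplier is m = (1 + c) / (rr + c) = (1 + 0.283) / (0.24 + 0.283) ≈ 2.4532.
The sale removes 6.899 million of base, so ΔM = m × ΔMB = 2.4532 × (−6.899) ≈ -16.9246 million.

-16.9 million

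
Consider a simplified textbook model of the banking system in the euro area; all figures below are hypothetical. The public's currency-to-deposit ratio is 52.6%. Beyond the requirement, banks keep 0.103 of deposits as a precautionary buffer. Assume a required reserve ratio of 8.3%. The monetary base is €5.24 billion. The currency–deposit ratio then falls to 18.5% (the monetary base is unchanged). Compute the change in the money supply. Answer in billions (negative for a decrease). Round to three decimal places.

€5.506 billion

Initially m₁ = (1 + 0.526) / (0.083 + 0.103 + 0.526) ≈ 2.14326, so M₁ = 2.14326 × 5.24 ≈ 11.2307 billion.
After the change m₂ = (1 + 0.185) / (0.083 + 0.103 + 0.185) ≈ 3.19407, so M₂ = 3.19407 × 5.24 ≈ 16.7369 billion.
ΔM = M₂ − M₁ = 16.7369 − 11.2307 = 5.5062 billion.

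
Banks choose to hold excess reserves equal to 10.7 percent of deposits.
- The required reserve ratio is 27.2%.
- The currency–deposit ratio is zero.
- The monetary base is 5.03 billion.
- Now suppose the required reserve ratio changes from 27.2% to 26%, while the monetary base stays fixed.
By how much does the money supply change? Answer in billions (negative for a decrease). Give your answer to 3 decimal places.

0.434 billion

Initially m₁ = 1 / (0.272 + 0.107) ≈ 2.63852, so M₁ = 2.63852 × 5.03 ≈ 13.2718 billion.
After the change m₂ = 1 / (0.26 + 0.107) ≈ 2.72480, so M₂ = 2.72480 × 5.03 ≈ 13.7057 billion.
ΔM = M₂ − M₁ = 13.7057 − 13.2718 = 0.4339 billion.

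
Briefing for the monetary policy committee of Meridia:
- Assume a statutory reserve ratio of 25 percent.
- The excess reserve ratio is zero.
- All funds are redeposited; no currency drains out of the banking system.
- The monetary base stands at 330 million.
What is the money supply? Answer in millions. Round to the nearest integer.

With no currency drain or excess reserves, the money multiplier is m = 1/rr = 1/0.25 = 4.
Money supply M = m × MB = 4 × 330 = 1320 million.

1320 million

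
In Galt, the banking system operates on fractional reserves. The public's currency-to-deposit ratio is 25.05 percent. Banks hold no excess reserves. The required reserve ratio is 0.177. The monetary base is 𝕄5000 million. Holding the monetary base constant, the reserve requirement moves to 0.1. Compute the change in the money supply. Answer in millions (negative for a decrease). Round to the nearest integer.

Initially m₁ = (1 + 0.2505) / (0.177 + 0.2505) ≈ 2.92515, so M₁ = 2.92515 × 5000 = 14625.75 million.
After the change m₂ = (1 + 0.2505) / (0.1 + 0.2505) ≈ 3.56776, so M₂ = 3.56776 × 5000 = 17838.8 million.
ΔM = M₂ − M₁ = 17838.8 − 14625.75 = 3213.05 million.

𝕄3213 million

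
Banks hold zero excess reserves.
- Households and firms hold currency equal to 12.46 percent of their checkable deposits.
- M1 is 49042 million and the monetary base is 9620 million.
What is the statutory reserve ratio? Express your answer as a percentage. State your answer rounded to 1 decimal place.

9.6%

Using m = M/MB = 49042/9620 ≈ 5.097921. Since m = (1 + c)/(c + rr + e), the denominator satisfies c + rr + e = (1 + c)/m = (1 + 0.1246) / 5.097921 ≈ 0.220600.
With c = 0.1246 and e = 0, the statutory reserve ratio is 0.220600 − 0.1246 − 0 = 0.096.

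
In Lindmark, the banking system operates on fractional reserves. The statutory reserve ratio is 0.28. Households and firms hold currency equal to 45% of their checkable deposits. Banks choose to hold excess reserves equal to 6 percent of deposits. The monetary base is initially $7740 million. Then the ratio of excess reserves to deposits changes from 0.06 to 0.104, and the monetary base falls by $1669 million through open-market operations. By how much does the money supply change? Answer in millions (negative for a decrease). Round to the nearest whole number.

Before: m₁ = (1 + 0.45) / (0.28 + 0.06 + 0.45) ≈ 1.83544, MB₁ = 7740, so M₁ = 1.83544 × 7740 = 14206.3056 million.
After: m₂ = (1 + 0.45) / (0.28 + 0.104 + 0.45) ≈ 1.73861, MB₂ = 7740 − 1669 = 6071, so M₂ = 1.73861 × 6071 ≈ 10555.1013 million.
ΔM = M₂ − M₁ = 10555.1013 − 14206.3056 = -3651.2043 million.

-3651 million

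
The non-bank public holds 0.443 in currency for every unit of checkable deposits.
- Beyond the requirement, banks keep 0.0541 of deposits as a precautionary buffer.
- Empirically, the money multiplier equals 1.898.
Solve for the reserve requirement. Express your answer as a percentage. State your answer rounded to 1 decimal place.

26.3%

Using m = 1.898. Since m = (1 + c)/(c + rr + e), the denominator satisfies c + rr + e = (1 + c)/m = (1 + 0.443) / 1.898 ≈ 0.760274.
With c = 0.443 and e = 0.0541, the reserve requirement is 0.760274 − 0.443 − 0.0541 = 0.263174.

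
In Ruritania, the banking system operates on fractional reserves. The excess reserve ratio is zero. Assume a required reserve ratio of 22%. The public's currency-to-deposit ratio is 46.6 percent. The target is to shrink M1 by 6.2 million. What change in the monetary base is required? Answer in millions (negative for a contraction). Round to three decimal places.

The money multiplier is m = (1 + c) / (rr + c) = (1 + 0.466) / (0.22 + 0.466) ≈ 2.13703.
ΔMB = ΔM / m = (−6.2) / 2.13703 ≈ -2.9012 million.

-2.901 million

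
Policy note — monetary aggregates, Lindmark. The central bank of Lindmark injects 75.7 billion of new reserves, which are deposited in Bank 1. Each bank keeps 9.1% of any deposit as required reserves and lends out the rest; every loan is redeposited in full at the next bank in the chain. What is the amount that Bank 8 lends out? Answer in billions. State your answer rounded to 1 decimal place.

Each bank lends a fraction (1 − rr) = 0.9090 of the deposit it receives, so Bank 8 receives 75.7·0.9090^7 and lends 75.7·0.9090^8 ≈ 35.2864 billion.

35.3 billion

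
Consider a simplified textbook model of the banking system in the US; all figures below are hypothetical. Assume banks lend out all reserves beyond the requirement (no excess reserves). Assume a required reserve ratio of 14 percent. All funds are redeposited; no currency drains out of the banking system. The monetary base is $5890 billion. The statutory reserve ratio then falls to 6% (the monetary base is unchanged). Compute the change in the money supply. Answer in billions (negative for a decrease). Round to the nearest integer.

$56095 billion

Initially m₁ = 1 / (0.14) ≈ 7.14286, so M₁ = 7.14286 × 5890 = 42071.4454 billion.
After the change m₂ = 1 / (0.06) ≈ 16.66667, so M₂ = 16.66667 × 5890 = 98166.6863 billion.
ΔM = M₂ − M₁ = 98166.6863 − 42071.4454 = 56095.2409 billion.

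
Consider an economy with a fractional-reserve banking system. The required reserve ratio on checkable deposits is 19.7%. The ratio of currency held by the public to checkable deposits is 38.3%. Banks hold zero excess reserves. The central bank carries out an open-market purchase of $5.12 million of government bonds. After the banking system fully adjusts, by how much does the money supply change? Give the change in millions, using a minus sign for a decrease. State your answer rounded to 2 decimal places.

The money multiplier is m = (1 + c) / (rr + c) = (1 + 0.383) / (0.197 + 0.383) ≈ 2.3845.
The purchase adds 5.12 million of base, so ΔM = m × ΔMB = 2.3845 × (+5.12) ≈ 12.2086 million.

$12.21 million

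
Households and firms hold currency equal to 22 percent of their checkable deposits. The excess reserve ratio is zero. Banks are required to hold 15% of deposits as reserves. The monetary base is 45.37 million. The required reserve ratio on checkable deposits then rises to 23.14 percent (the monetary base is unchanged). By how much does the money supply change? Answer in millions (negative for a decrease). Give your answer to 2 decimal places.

-26.98 million

Initially m₁ = (1 + 0.22) / (0.15 + 0.22) ≈ 3.29730, so M₁ = 3.29730 × 45.37 ≈ 149.5985 million.
After the change m₂ = (1 + 0.22) / (0.2314 + 0.22) ≈ 2.70270, so M₂ = 2.70270 × 45.37 ≈ 122.6215 million.
ΔM = M₂ − M₁ = 122.6215 − 149.5985 = -26.977 million.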